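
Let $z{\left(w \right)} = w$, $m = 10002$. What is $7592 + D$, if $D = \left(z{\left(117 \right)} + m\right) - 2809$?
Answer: $14902$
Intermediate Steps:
$D = 7310$ ($D = \left(117 + 10002\right) - 2809 = 10119 - 2809 = 7310$)
$7592 + D = 7592 + 7310 = 14902$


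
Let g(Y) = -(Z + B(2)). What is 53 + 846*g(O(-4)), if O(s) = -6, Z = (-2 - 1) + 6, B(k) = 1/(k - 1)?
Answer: -3331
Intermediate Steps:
B(k) = 1/(-1 + k)
Z = 3 (Z = -3 + 6 = 3)
g(Y) = -4 (g(Y) = -(3 + 1/(-1 + 2)) = -(3 + 1/1) = -(3 + 1) = -1*4 = -4)
53 + 846*g(O(-4)) = 53 + 846*(-4) = 53 - 3384 = -3331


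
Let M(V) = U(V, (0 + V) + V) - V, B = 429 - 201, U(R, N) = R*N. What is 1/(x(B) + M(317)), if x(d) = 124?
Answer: 1/200785 ≈ 4.9805e-6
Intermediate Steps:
U(R, N) = N*R
B = 228
M(V) = -V + 2*V**2 (M(V) = ((0 + V) + V)*V - V = (V + V)*V - V = (2*V)*V - V = 2*V**2 - V = -V + 2*V**2)
1/(x(B) + M(317)) = 1/(124 + 317*(-1 + 2*317)) = 1/(124 + 317*(-1 + 634)) = 1/(124 + 317*633) = 1/(124 + 200661) = 1/200785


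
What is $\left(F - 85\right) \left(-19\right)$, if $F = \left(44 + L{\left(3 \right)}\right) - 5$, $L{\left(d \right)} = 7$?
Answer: $741$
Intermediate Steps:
$F = 46$ ($F = \left(44 + 7\right) - 5 = 51 - 5 = 46$)
$\left(F - 85\right) \left(-19\right) = \left(46 - 85\right) \left(-19\right) = \left(-39\right) \left(-19\right) = 741$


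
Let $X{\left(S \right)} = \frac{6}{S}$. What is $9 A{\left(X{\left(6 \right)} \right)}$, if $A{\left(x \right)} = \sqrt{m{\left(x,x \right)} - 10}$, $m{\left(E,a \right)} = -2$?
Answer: $18 i \sqrt{3} \approx 31.177 i$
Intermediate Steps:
$A{\left(x \right)} = 2 i \sqrt{3}$ ($A{\left(x \right)} = \sqrt{-2 - 10} = \sqrt{-12} = 2 i \sqrt{3}$)
$9 A{\left(X{\left(6 \right)} \right)} = 9 \cdot 2 i \sqrt{3} = 18 i \sqrt{3}$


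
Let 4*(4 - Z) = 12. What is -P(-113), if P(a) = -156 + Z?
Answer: 155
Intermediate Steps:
Z = 1 (Z = 4 - 1/4*12 = 4 - 3 = 1)
P(a) = -155 (P(a) = -156 + 1 = -155)
-P(-113) = -1*(-155) = 155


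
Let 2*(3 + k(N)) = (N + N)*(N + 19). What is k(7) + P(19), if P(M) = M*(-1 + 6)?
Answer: 274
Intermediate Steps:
P(M) = 5*M (P(M) = M*5 = 5*M)
k(N) = -3 + N*(19 + N) (k(N) = -3 + ((N + N)*(N + 19))/2 = -3 + ((2*N)*(19 + N))/2 = -3 + (2*N*(19 + N))/2 = -3 + N*(19 + N))
k(7) + P(19) = (-3 + 7² + 19*7) + 5*19 = (-3 + 49 + 133) + 95 = 179 + 95 = 274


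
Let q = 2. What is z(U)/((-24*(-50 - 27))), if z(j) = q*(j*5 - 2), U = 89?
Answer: 443/924 ≈ 0.47944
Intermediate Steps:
z(j) = -4 + 10*j (z(j) = 2*(j*5 - 2) = 2*(5*j - 2) = 2*(-2 + 5*j) = -4 + 10*j)
z(U)/((-24*(-50 - 27))) = (-4 + 10*89)/((-24*(-50 - 27))) = (-4 + 890)/((-24*(-77))) = 886/1848 = 886*(1/1848) = 443/924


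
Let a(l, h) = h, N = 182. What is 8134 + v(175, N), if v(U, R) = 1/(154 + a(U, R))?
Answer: 2733025/336 ≈ 8134.0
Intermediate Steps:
v(U, R) = 1/(154 + R)
8134 + v(175, N) = 8134 + 1/(154 + 182) = 8134 + 1/336 = 2733025/336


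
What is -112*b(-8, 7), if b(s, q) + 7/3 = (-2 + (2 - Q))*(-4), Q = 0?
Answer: 784/3 ≈ 261.33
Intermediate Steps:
b(s, q) = -7/3 (b(s, q) = -7/3 + (-2 + (2 - 1*0))*(-4) = -7/3 + (-2 + (2 + 0))*(-4) = -7/3 + (-2 + 2)*(-4) = -7/3 + 0*(-4) = -7/3 + 0 = -7/3)
-112*b(-8, 7) = -112*(-7/3) = 784/3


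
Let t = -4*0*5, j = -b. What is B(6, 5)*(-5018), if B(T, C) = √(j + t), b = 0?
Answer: 0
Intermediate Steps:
j = 0 (j = -1*0 = 0)
t = 0 (t = 0*5 = 0)
B(T, C) = 0 (B(T, C) = √(0 + 0) = √0 = 0)
B(6, 5)*(-5018) = 0*(-5018) = 0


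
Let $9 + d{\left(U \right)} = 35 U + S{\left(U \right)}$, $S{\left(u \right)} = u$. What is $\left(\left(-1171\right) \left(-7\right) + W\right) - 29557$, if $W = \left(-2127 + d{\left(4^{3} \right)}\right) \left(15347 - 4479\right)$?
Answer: $1804464$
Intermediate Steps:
$d{\left(U \right)} = -9 + 36 U$ ($d{\left(U \right)} = -9 + \left(35 U + U\right) = -9 + 36 U$)
$W = 1825824$ ($W = \left(-2127 - \left(9 - 36 \cdot 4^{3}\right)\right) \left(15347 - 4479\right) = \left(-2127 + \left(-9 + 36 \cdot 64\right)\right) 10868 = \left(-2127 + \left(-9 + 2304\right)\right) 10868 = \left(-2127 + 2295\right) 10868 = 168 \cdot 10868 = 1825824$)
$\left(\left(-1171\right) \left(-7\right) + W\right) - 29557 = \left(\left(-1171\right) \left(-7\right) + 1825824\right) - 29557 = \left(8197 + 1825824\right) - 29557 = 1834021 - 29557 = 1804464$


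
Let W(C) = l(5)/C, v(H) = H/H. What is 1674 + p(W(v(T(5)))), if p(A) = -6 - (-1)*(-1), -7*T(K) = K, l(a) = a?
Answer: 1667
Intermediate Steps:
T(K) = -K/7
v(H) = 1
W(C) = 5/C
p(A) = -7 (p(A) = -6 - 1*1 = -6 - 1 = -7)
1674 + p(W(v(T(5)))) = 1674 - 7 = 1667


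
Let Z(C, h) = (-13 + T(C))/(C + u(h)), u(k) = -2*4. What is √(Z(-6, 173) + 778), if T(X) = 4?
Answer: √152614/14 ≈ 27.904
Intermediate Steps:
u(k) = -8
Z(C, h) = -9/(-8 + C) (Z(C, h) = (-13 + 4)/(C - 8) = -9/(-8 + C))
√(Z(-6, 173) + 778) = √(-9/(-8 - 6) + 778) = √(-9/(-14) + 778) = √(-9*(-1/14) + 778) = √(9/14 + 778) = √(10901/14) = √152614/14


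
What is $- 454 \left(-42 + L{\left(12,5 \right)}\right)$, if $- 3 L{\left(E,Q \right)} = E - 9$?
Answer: $19522$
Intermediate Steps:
$L{\left(E,Q \right)} = 3 - \frac{E}{3}$ ($L{\left(E,Q \right)} = - \frac{E - 9}{3} = - \frac{-9 + E}{3} = 3 - \frac{E}{3}$)
$- 454 \left(-42 + L{\left(12,5 \right)}\right) = - 454 \left(-42 + \left(3 - 4\right)\right) = - 454 \left(-42 - 1\right) = \left(-454\right) \left(-43\right) = 19522$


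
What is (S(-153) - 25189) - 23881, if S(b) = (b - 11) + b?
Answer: -49387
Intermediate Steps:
S(b) = -11 + 2*b (S(b) = (-11 + b) + b = -11 + 2*b)
(S(-153) - 25189) - 23881 = ((-11 + 2*(-153)) - 25189) - 23881 = ((-11 - 306) - 25189) - 23881 = (-317 - 25189) - 23881 = -25506 - 23881 = -49387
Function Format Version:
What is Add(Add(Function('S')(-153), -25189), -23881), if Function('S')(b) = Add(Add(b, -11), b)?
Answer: -49387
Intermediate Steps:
Function('S')(b) = Add(-11, Mul(2, b)) (Function('S')(b) = Add(Add(-11, b), b) = Add(-11, Mul(2, b)))
Add(Add(Function('S')(-153), -25189), -23881) = Add(Add(Add(-11, Mul(2, -153)), -25189), -23881) = Add(Add(Add(-11, -306), -25189), -23881) = Add(Add(-317, -25189), -23881) = Add(-25506, -23881) = -49387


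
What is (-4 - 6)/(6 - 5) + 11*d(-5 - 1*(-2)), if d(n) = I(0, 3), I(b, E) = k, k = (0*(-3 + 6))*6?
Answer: -10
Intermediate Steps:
k = 0 (k = (0*3)*6 = 0*6 = 0)
I(b, E) = 0
d(n) = 0
(-4 - 6)/(6 - 5) + 11*d(-5 - 1*(-2)) = (-4 - 6)/(6 - 5) + 11*0 = -10/1 + 0 = -10*1 + 0 = -10 + 0 = -10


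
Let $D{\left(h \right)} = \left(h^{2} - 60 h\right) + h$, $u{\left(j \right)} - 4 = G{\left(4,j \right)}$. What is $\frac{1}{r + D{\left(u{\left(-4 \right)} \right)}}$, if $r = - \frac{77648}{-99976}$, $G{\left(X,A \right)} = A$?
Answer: $\frac{12497}{9706} \approx 1.2876$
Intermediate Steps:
$u{\left(j \right)} = 4 + j$
$D{\left(h \right)} = h^{2} - 59 h$
$r = \frac{9706}{12497}$ ($r = \left(-77648\right) \left(- \frac{1}{99976}\right) = \frac{9706}{12497} \approx 0.77667$)
$\frac{1}{r + D{\left(u{\left(-4 \right)} \right)}} = \frac{1}{\frac{9706}{12497} + \left(4 - 4\right) \left(-59 + \left(4 - 4\right)\right)} = \frac{1}{\frac{9706}{12497} + 0 \left(-59 + 0\right)} = \frac{1}{\frac{9706}{12497} + 0 \left(-59\right)} = \frac{1}{\frac{9706}{12497} + 0} = \frac{1}{\frac{9706}{12497}} = \frac{12497}{9706}$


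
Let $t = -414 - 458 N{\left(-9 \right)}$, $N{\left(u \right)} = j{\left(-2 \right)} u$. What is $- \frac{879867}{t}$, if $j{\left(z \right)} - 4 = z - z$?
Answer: $- \frac{97763}{1786} \approx -54.739$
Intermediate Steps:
$j{\left(z \right)} = 4$ ($j{\left(z \right)} = 4 + \left(z - z\right) = 4 + 0 = 4$)
$N{\left(u \right)} = 4 u$
$t = 16074$ ($t = -414 - 458 \cdot 4 \left(-9\right) = -414 - -16488 = -414 + 16488 = 16074$)
$- \frac{879867}{t} = - \frac{879867}{16074} = \left(-879867\right) \frac{1}{16074} = - \frac{97763}{1786}$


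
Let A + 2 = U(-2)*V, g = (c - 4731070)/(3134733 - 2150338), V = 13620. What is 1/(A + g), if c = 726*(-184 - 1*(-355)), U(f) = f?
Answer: -984395/26821495514 ≈ -3.6702e-5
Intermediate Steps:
c = 124146 (c = 726*(-184 + 355) = 726*171 = 124146)
g = -4606924/984395 (g = (124146 - 4731070)/(3134733 - 2150338) = -4606924/984395 ≈ -4.6800)
A = -27242 (A = -2 - 2*13620 = -2 - 27240 = -27242)
1/(A + g) = 1/(-27242 - 4606924/984395) = 1/(-26821495514/984395) = -984395/26821495514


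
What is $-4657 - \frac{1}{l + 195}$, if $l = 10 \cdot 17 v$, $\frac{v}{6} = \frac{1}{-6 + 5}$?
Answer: $- \frac{3842024}{825} \approx -4657.0$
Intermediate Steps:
$v = -6$ ($v = \frac{6}{-6 + 5} = \frac{6}{-1} = 6 \left(-1\right) = -6$)
$l = -1020$ ($l = 10 \cdot 17 \left(-6\right) = 170 \left(-6\right) = -1020$)
$-4657 - \frac{1}{l + 195} = -4657 - \frac{1}{-1020 + 195} = -4657 - \frac{1}{-825} = -4657 - - \frac{1}{825} = -4657 + \frac{1}{825} = - \frac{3842024}{825}$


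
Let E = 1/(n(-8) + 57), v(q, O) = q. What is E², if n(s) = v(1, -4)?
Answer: 1/3364 ≈ 0.00029727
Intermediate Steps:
n(s) = 1
E = 1/58 (E = 1/(1 + 57) = 1/58 ≈ 0.017241)
E² = (1/58)² = 1/3364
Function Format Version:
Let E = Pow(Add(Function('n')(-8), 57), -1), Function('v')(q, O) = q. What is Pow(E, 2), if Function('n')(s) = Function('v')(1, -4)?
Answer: Rational(1, 3364) ≈ 0.00029727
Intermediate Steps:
Function('n')(s) = 1
E = Rational(1, 58) (E = Pow(Add(1, 57), -1) = Pow(58, -1) = Rational(1, 58) ≈ 0.017241)
Pow(E, 2) = Pow(Rational(1, 58), 2) = Rational(1, 3364)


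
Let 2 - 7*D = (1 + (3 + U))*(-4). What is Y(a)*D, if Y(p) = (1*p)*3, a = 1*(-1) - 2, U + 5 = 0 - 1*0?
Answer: 18/7 ≈ 2.5714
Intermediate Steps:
U = -5 (U = -5 + (0 - 1*0) = -5 + (0 + 0) = -5 + 0 = -5)
a = -3 (a = -1 - 2 = -3)
D = -2/7 (D = 2/7 - (1 + (3 - 5))*(-4)/7 = 2/7 - (1 - 2)*(-4)/7 = 2/7 - (-1)*(-4)/7 = 2/7 - ⅐*4 = 2/7 - 4/7 = -2/7 ≈ -0.28571)
Y(p) = 3*p (Y(p) = p*3 = 3*p)
Y(a)*D = (3*(-3))*(-2/7) = -9*(-2/7) = 18/7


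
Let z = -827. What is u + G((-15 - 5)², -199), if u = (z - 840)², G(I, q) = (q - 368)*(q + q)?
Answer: 3004555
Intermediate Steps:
G(I, q) = 2*q*(-368 + q) (G(I, q) = (-368 + q)*(2*q) = 2*q*(-368 + q))
u = 2778889 (u = (-827 - 840)² = (-1667)² = 2778889)
u + G((-15 - 5)², -199) = 2778889 + 2*(-199)*(-368 - 199) = 2778889 + 2*(-199)*(-567) = 2778889 + 225666 = 3004555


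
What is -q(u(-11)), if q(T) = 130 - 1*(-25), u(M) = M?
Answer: -155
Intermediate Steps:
q(T) = 155 (q(T) = 130 + 25 = 155)
-q(u(-11)) = -1*155 = -155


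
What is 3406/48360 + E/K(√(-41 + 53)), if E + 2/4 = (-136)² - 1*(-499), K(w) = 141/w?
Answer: 131/1860 + 12663*√3/47 ≈ 466.73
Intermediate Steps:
E = 37989/2 (E = -½ + ((-136)² - 1*(-499)) = -½ + (18496 + 499) = -½ + 18995 = 37989/2 ≈ 18995.)
3406/48360 + E/K(√(-41 + 53)) = 3406/48360 + 37989/(2*((141/(√(-41 + 53))))) = 3406*(1/48360) + 37989/(2*((141/(√12)))) = 131/1860 + 37989/(2*((141/((2*√3))))) = 131/1860 + 37989/(2*((141*(√3/6)))) = 131/1860 + 37989/(2*((47*√3/2))) = 131/1860 + 37989*(2*√3/141)/2 = 131/1860 + 12663*√3/47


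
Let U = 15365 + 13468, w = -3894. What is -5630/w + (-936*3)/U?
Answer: 25232573/18712617 ≈ 1.3484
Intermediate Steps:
U = 28833
-5630/w + (-936*3)/U = -5630/(-3894) - 936*3/28833 = -5630*(-1/3894) - 2808*1/28833 = 2815/1947 - 936/9611 = 25232573/18712617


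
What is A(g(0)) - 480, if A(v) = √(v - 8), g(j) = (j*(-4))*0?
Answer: -480 + 2*I*√2 ≈ -480.0 + 2.8284*I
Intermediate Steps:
g(j) = 0 (g(j) = -4*j*0 = 0)
A(v) = √(-8 + v)
A(g(0)) - 480 = √(-8 + 0) - 480 = √(-8) - 480 = 2*I*√2 - 480 = -480 + 2*I*√2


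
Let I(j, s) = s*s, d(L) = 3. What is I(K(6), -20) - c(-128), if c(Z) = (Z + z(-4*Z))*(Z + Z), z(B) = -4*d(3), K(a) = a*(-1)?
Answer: -35440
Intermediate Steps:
K(a) = -a
I(j, s) = s²
z(B) = -12 (z(B) = -4*3 = -12)
c(Z) = 2*Z*(-12 + Z) (c(Z) = (Z - 12)*(Z + Z) = (-12 + Z)*(2*Z) = 2*Z*(-12 + Z))
I(K(6), -20) - c(-128) = (-20)² - 2*(-128)*(-12 - 128) = 400 - 2*(-128)*(-140) = 400 - 1*35840 = 400 - 35840 = -35440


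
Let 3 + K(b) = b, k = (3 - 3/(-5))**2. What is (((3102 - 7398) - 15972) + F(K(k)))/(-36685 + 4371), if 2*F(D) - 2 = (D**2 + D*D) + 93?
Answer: 25151623/40392500 ≈ 0.62268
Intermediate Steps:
k = 324/25 (k = (3 - 3*(-1/5))**2 = (3 + 3/5)**2 = (18/5)**2 = 324/25 ≈ 12.960)
K(b) = -3 + b
F(D) = 95/2 + D**2 (F(D) = 1 + ((D**2 + D*D) + 93)/2 = 1 + ((D**2 + D**2) + 93)/2 = 1 + (2*D**2 + 93)/2 = 1 + (93 + 2*D**2)/2 = 1 + (93/2 + D**2) = 95/2 + D**2)
(((3102 - 7398) - 15972) + F(K(k)))/(-36685 + 4371) = (((3102 - 7398) - 15972) + (95/2 + (-3 + 324/25)**2))/(-36685 + 4371) = ((-4296 - 15972) + (95/2 + (249/25)**2))/(-32314) = (-20268 + (95/2 + 62001/625))*(-1/32314) = (-20268 + 183377/1250)*(-1/32314) = -25151623/1250*(-1/32314) = 25151623/40392500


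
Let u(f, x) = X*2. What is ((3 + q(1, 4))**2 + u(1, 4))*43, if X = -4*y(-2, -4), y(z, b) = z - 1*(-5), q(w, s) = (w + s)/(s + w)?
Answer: -344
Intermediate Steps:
q(w, s) = 1 (q(w, s) = (s + w)/(s + w) = 1)
y(z, b) = 5 + z (y(z, b) = z + 5 = 5 + z)
X = -12 (X = -4*(5 - 2) = -4*3 = -12)
u(f, x) = -24 (u(f, x) = -12*2 = -24)
((3 + q(1, 4))**2 + u(1, 4))*43 = ((3 + 1)**2 - 24)*43 = (4**2 - 24)*43 = (16 - 24)*43 = -8*43 = -344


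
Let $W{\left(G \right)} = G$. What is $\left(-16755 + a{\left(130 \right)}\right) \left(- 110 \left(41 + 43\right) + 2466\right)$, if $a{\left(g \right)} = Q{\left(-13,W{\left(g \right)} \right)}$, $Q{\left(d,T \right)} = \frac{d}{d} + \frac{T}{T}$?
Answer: $113484822$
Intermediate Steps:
$Q{\left(d,T \right)} = 2$ ($Q{\left(d,T \right)} = 1 + 1 = 2$)
$a{\left(g \right)} = 2$
$\left(-16755 + a{\left(130 \right)}\right) \left(- 110 \left(41 + 43\right) + 2466\right) = \left(-16755 + 2\right) \left(- 110 \left(41 + 43\right) + 2466\right) = - 16753 \left(\left(-110\right) 84 + 2466\right) = - 16753 \left(-9240 + 2466\right) = \left(-16753\right) \left(-6774\right) = 113484822$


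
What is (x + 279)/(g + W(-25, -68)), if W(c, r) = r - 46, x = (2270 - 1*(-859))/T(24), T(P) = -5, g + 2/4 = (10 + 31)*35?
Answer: -3468/13205 ≈ -0.26263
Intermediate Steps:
g = 2869/2 (g = -½ + (10 + 31)*35 = -½ + 41*35 = -½ + 1435 = 2869/2 ≈ 1434.5)
x = -3129/5 (x = (2270 - 1*(-859))/(-5) = (2270 + 859)*(-⅕) = 3129*(-⅕) = -3129/5 ≈ -625.80)
W(c, r) = -46 + r
(x + 279)/(g + W(-25, -68)) = (-3129/5 + 279)/(2869/2 + (-46 - 68)) = -1734/(5*(2869/2 - 114)) = -1734/(5*2641/2) = -1734/5*2/2641 = -3468/13205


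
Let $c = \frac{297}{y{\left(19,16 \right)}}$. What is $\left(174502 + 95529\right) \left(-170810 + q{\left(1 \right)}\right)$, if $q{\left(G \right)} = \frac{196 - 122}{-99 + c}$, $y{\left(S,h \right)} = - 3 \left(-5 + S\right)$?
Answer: $- \frac{68494412490466}{1485} \approx -4.6124 \cdot 10^{10}$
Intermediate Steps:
$y{\left(S,h \right)} = 15 - 3 S$
$c = - \frac{99}{14}$ ($c = \frac{297}{15 - 57} = \frac{297}{-42} = 297 \left(- \frac{1}{42}\right) = - \frac{99}{14} \approx -7.0714$)
$q{\left(G \right)} = - \frac{1036}{1485}$ ($q{\left(G \right)} = \frac{196 - 122}{-99 - \frac{99}{14}} = \frac{74}{- \frac{1485}{14}} = 74 \left(- \frac{14}{1485}\right) = - \frac{1036}{1485}$)
$\left(174502 + 95529\right) \left(-170810 + q{\left(1 \right)}\right) = \left(174502 + 95529\right) \left(-170810 - \frac{1036}{1485}\right) = 270031 \left(- \frac{253653886}{1485}\right) = - \frac{68494412490466}{1485}$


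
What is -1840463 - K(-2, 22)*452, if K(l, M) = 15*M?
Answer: -1989623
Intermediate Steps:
-1840463 - K(-2, 22)*452 = -1840463 - 15*22*452 = -1840463 - 330*452 = -1840463 - 1*149160 = -1840463 - 149160 = -1989623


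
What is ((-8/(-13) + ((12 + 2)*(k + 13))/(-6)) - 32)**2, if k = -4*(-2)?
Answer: 1092025/169 ≈ 6461.7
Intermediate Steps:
k = 8
((-8/(-13) + ((12 + 2)*(k + 13))/(-6)) - 32)**2 = ((-8/(-13) + ((12 + 2)*(8 + 13))/(-6)) - 32)**2 = ((-8*(-1/13) + (14*21)*(-1/6)) - 32)**2 = ((8/13 + 294*(-1/6)) - 32)**2 = ((8/13 - 49) - 32)**2 = (-629/13 - 32)**2 = (-1045/13)**2 = 1092025/169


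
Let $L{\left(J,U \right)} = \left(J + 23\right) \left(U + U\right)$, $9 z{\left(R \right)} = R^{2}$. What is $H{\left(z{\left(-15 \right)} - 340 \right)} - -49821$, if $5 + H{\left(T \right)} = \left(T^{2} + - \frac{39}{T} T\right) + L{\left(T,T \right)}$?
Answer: $332962$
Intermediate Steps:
$z{\left(R \right)} = \frac{R^{2}}{9}$
$L{\left(J,U \right)} = 2 U \left(23 + J\right)$ ($L{\left(J,U \right)} = \left(23 + J\right) 2 U = 2 U \left(23 + J\right)$)
$H{\left(T \right)} = -44 + T^{2} + 2 T \left(23 + T\right)$ ($H{\left(T \right)} = -5 + \left(\left(T^{2} + - \frac{39}{T} T\right) + 2 T \left(23 + T\right)\right) = -5 + \left(\left(T^{2} - 39\right) + 2 T \left(23 + T\right)\right) = -5 + \left(\left(-39 + T^{2}\right) + 2 T \left(23 + T\right)\right) = -5 + \left(-39 + T^{2} + 2 T \left(23 + T\right)\right) = -44 + T^{2} + 2 T \left(23 + T\right)$)
$H{\left(z{\left(-15 \right)} - 340 \right)} - -49821 = \left(-44 + 3 \left(\frac{\left(-15\right)^{2}}{9} - 340\right)^{2} + 46 \left(\frac{\left(-15\right)^{2}}{9} - 340\right)\right) - -49821 = \left(-44 + 3 \left(\frac{1}{9} \cdot 225 - 340\right)^{2} + 46 \left(\frac{1}{9} \cdot 225 - 340\right)\right) + 49821 = \left(-44 + 3 \left(25 - 340\right)^{2} + 46 \left(25 - 340\right)\right) + 49821 = \left(-44 + 3 \left(-315\right)^{2} + 46 \left(-315\right)\right) + 49821 = \left(-44 + 3 \cdot 99225 - 14490\right) + 49821 = \left(-44 + 297675 - 14490\right) + 49821 = 283141 + 49821 = 332962$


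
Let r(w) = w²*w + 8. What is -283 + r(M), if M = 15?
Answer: 3100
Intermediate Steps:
r(w) = 8 + w³ (r(w) = w³ + 8 = 8 + w³)
-283 + r(M) = -283 + (8 + 15³) = -283 + (8 + 3375) = -283 + 3383 = 3100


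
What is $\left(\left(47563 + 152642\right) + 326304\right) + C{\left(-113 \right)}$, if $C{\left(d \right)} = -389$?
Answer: $526120$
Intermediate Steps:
$\left(\left(47563 + 152642\right) + 326304\right) + C{\left(-113 \right)} = \left(\left(47563 + 152642\right) + 326304\right) - 389 = \left(200205 + 326304\right) - 389 = 526509 - 389 = 526120$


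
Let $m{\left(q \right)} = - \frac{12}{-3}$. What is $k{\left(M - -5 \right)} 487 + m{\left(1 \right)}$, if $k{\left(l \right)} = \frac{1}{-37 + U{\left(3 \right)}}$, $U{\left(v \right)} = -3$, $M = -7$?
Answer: $- \frac{327}{40} \approx -8.175$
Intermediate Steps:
$m{\left(q \right)} = 4$ ($m{\left(q \right)} = \left(-12\right) \left(- \frac{1}{3}\right) = 4$)
$k{\left(l \right)} = - \frac{1}{40}$ ($k{\left(l \right)} = \frac{1}{-37 - 3} = \frac{1}{-40} = - \frac{1}{40}$)
$k{\left(M - -5 \right)} 487 + m{\left(1 \right)} = \left(- \frac{1}{40}\right) 487 + 4 = - \frac{487}{40} + 4 = - \frac{327}{40}$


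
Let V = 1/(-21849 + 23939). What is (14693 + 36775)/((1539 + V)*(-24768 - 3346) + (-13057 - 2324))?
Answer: -13446015/11307642068 ≈ -0.0011891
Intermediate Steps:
V = 1/2090 ≈ 0.00047847
(14693 + 36775)/((1539 + V)*(-24768 - 3346) + (-13057 - 2324)) = (14693 + 36775)/((1539 + 1/2090)*(-24768 - 3346) + (-13057 - 2324)) = 51468/((3216511/2090)*(-28114) - 15381) = 51468/(-45214495127/1045 - 15381) = 51468/(-45230568272/1045) = 51468*(-1045/45230568272) = -13446015/11307642068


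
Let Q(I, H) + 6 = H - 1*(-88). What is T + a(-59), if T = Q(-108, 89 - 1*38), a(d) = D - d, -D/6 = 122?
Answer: -540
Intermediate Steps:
D = -732 (D = -6*122 = -732)
a(d) = -732 - d
Q(I, H) = 82 + H (Q(I, H) = -6 + (H - 1*(-88)) = -6 + (H + 88) = -6 + (88 + H) = 82 + H)
T = 133 (T = 82 + (89 - 1*38) = 82 + (89 - 38) = 82 + 51 = 133)
T + a(-59) = 133 + (-732 - 1*(-59)) = 133 + (-732 + 59) = 133 - 673 = -540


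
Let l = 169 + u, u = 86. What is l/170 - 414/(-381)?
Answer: 657/254 ≈ 2.5866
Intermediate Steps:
l = 255 (l = 169 + 86 = 255)
l/170 - 414/(-381) = 255/170 - 414/(-381) = 255*(1/170) - 414*(-1/381) = 3/2 + 138/127 = 657/254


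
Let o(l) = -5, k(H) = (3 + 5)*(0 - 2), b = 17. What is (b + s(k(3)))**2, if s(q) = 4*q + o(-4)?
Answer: 2704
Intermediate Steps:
k(H) = -16 (k(H) = 8*(-2) = -16)
s(q) = -5 + 4*q (s(q) = 4*q - 5 = -5 + 4*q)
(b + s(k(3)))**2 = (17 + (-5 + 4*(-16)))**2 = (17 + (-5 - 64))**2 = (17 - 69)**2 = (-52)**2 = 2704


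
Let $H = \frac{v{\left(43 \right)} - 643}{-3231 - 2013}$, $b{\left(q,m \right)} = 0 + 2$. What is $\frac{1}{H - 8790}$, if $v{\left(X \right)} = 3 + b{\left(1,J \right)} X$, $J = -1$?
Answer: $- \frac{2622}{23047103} \approx -0.00011377$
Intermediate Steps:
$b{\left(q,m \right)} = 2$
$v{\left(X \right)} = 3 + 2 X$
$H = \frac{277}{2622}$ ($H = \frac{\left(3 + 2 \cdot 43\right) - 643}{-3231 - 2013} = \frac{\left(3 + 86\right) - 643}{-5244} = \left(89 - 643\right) \left(- \frac{1}{5244}\right) = \left(-554\right) \left(- \frac{1}{5244}\right) = \frac{277}{2622} \approx 0.10564$)
$\frac{1}{H - 8790} = \frac{1}{\frac{277}{2622} - 8790} = \frac{1}{- \frac{23047103}{2622}} = - \frac{2622}{23047103}$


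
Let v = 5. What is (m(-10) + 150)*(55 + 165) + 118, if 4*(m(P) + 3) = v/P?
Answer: 64861/2 ≈ 32431.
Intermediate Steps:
m(P) = -3 + 5/(4*P) (m(P) = -3 + (5/P)/4 = -3 + 5/(4*P))
(m(-10) + 150)*(55 + 165) + 118 = ((-3 + (5/4)/(-10)) + 150)*(55 + 165) + 118 = ((-3 + (5/4)*(-⅒)) + 150)*220 + 118 = ((-3 - ⅛) + 150)*220 + 118 = (-25/8 + 150)*220 + 118 = (1175/8)*220 + 118 = 64625/2 + 118 = 64861/2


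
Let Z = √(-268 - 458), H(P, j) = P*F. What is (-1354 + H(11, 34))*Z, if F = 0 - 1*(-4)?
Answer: -14410*I*√6 ≈ -35297.0*I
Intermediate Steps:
F = 4 (F = 0 + 4 = 4)
H(P, j) = 4*P (H(P, j) = P*4 = 4*P)
Z = 11*I*√6 (Z = √(-726) = 11*I*√6 ≈ 26.944*I)
(-1354 + H(11, 34))*Z = (-1354 + 4*11)*(11*I*√6) = (-1354 + 44)*(11*I*√6) = -14410*I*√6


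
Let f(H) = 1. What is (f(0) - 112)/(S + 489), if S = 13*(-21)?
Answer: -37/72 ≈ -0.51389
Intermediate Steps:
S = -273
(f(0) - 112)/(S + 489) = (1 - 112)/(-273 + 489) = -111/216 = -111*1/216 = -37/72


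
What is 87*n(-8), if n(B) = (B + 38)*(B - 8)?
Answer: -41760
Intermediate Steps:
n(B) = (-8 + B)*(38 + B) (n(B) = (38 + B)*(-8 + B) = (-8 + B)*(38 + B))
87*n(-8) = 87*(-304 + (-8)² + 30*(-8)) = 87*(-304 + 64 - 240) = 87*(-480) = -41760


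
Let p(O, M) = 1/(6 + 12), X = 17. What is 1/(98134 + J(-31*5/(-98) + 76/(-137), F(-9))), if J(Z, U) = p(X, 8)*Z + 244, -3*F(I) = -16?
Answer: 241668/23774828291 ≈ 1.0165e-5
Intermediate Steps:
F(I) = 16/3 (F(I) = -1/3*(-16) = 16/3)
p(O, M) = 1/18
J(Z, U) = 244 + Z/18 (J(Z, U) = Z/18 + 244 = 244 + Z/18)
1/(98134 + J(-31*5/(-98) + 76/(-137), F(-9))) = 1/(98134 + (244 + (-31*5/(-98) + 76/(-137))/18)) = 1/(98134 + (244 + (-155*(-1/98) + 76*(-1/137))/18)) = 1/(98134 + (244 + (155/98 - 76/137)/18)) = 1/(98134 + (244 + (1/18)*(13787/13426))) = 1/(98134 + (244 + 13787/241668)) = 1/(98134 + 58980779/241668) = 1/(23774828291/241668) = 241668/23774828291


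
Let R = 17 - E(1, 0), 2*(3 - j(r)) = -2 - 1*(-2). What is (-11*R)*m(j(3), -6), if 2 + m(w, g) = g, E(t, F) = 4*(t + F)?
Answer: 1144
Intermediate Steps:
E(t, F) = 4*F + 4*t (E(t, F) = 4*(F + t) = 4*F + 4*t)
j(r) = 3 (j(r) = 3 - (-2 - 1*(-2))/2 = 3 - (-2 + 2)/2 = 3 - 1/2*0 = 3 + 0 = 3)
R = 13 (R = 17 - (4*0 + 4*1) = 17 - (0 + 4) = 17 - 1*4 = 17 - 4 = 13)
m(w, g) = -2 + g
(-11*R)*m(j(3), -6) = (-11*13)*(-2 - 6) = -143*(-8) = 1144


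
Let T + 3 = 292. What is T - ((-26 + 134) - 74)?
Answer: 255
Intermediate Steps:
T = 289 (T = -3 + 292 = 289)
T - ((-26 + 134) - 74) = 289 - ((-26 + 134) - 74) = 289 - (108 - 74) = 289 - 1*34 = 289 - 34 = 255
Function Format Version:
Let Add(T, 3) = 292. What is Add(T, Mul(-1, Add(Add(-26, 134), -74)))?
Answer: 255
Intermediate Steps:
T = 289 (T = Add(-3, 292) = 289)
Add(T, Mul(-1, Add(Add(-26, 134), -74))) = Add(289, Mul(-1, Add(Add(-26, 134), -74))) = Add(289, Mul(-1, Add(108, -74))) = Add(289, Mul(-1, 34)) = Add(289, -34) = 255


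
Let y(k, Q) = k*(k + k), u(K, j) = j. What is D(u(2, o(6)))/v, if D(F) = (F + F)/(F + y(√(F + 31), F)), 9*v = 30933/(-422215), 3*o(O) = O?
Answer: -422215/58429 ≈ -7.2261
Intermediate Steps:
o(O) = O/3
v = -3437/422215 (v = (30933/(-422215))/9 = (30933*(-1/422215))/9 = (⅑)*(-30933/422215) = -3437/422215 ≈ -0.0081404)
y(k, Q) = 2*k² (y(k, Q) = k*(2*k) = 2*k²)
D(F) = 2*F/(62 + 3*F) (D(F) = (F + F)/(F + 2*(√(F + 31))²) = (2*F)/(F + 2*(√(31 + F))²) = (2*F)/(F + 2*(31 + F)) = (2*F)/(F + (62 + 2*F)) = (2*F)/(62 + 3*F) = 2*F/(62 + 3*F))
D(u(2, o(6)))/v = (2*((⅓)*6)/(62 + 3*((⅓)*6)))/(-3437/422215) = (2*2/(62 + 3*2))*(-422215/3437) = (2*2/(62 + 6))*(-422215/3437) = (2*2/68)*(-422215/3437) = (2*2*(1/68))*(-422215/3437) = (1/17)*(-422215/3437) = -422215/58429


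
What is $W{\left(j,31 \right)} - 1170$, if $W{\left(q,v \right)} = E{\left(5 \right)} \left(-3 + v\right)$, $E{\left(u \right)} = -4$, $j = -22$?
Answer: $-1282$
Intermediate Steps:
$W{\left(q,v \right)} = 12 - 4 v$ ($W{\left(q,v \right)} = - 4 \left(-3 + v\right) = 12 - 4 v$)
$W{\left(j,31 \right)} - 1170 = \left(12 - 124\right) - 1170 = -112 - 1170 = -1282$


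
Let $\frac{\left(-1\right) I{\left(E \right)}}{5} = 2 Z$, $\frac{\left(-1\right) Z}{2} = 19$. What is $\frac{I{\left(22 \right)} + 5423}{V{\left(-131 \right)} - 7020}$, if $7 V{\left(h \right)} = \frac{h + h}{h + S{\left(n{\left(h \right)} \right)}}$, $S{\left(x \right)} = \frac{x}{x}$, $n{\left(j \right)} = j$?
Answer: $- \frac{2640365}{3193969} \approx -0.82667$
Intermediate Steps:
$Z = -38$ ($Z = \left(-2\right) 19 = -38$)
$S{\left(x \right)} = 1$
$V{\left(h \right)} = \frac{2 h}{7 \left(1 + h\right)}$ ($V{\left(h \right)} = \frac{\left(h + h\right) \frac{1}{h + 1}}{7} = \frac{2 h \frac{1}{1 + h}}{7} = \frac{2 h}{7 \left(1 + h\right)}$)
$I{\left(E \right)} = 380$ ($I{\left(E \right)} = - 5 \cdot 2 \left(-38\right) = \left(-5\right) \left(-76\right) = 380$)
$\frac{I{\left(22 \right)} + 5423}{V{\left(-131 \right)} - 7020} = \frac{380 + 5423}{\frac{2}{7} \left(-131\right) \frac{1}{1 - 131} - 7020} = \frac{5803}{\frac{2}{7} \left(-131\right) \frac{1}{-130} - 7020} = \frac{5803}{\frac{2}{7} \left(-131\right) \left(- \frac{1}{130}\right) - 7020} = \frac{5803}{\frac{131}{455} - 7020} = \frac{5803}{- \frac{3193969}{455}} = 5803 \left(- \frac{455}{3193969}\right) = - \frac{2640365}{3193969}$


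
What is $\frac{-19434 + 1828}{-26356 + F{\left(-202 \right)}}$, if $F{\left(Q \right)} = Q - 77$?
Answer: $\frac{17606}{26635} \approx 0.66101$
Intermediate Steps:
$F{\left(Q \right)} = -77 + Q$
$\frac{-19434 + 1828}{-26356 + F{\left(-202 \right)}} = \frac{-19434 + 1828}{-26356 - 279} = - \frac{17606}{-26356 - 279} = - \frac{17606}{-26635} = \left(-17606\right) \left(- \frac{1}{26635}\right) = \frac{17606}{26635}$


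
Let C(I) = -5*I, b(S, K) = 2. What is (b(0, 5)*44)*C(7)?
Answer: -3080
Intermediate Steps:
(b(0, 5)*44)*C(7) = (2*44)*(-5*7) = 88*(-35) = -3080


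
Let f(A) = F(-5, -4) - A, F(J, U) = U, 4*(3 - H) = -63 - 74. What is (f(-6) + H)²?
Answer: 24649/16 ≈ 1540.6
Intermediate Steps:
H = 149/4 (H = 3 - (-63 - 74)/4 = 3 - ¼*(-137) = 3 + 137/4 = 149/4 ≈ 37.250)
f(A) = -4 - A
(f(-6) + H)² = ((-4 - 1*(-6)) + 149/4)² = ((-4 + 6) + 149/4)² = (2 + 149/4)² = (157/4)² = 24649/16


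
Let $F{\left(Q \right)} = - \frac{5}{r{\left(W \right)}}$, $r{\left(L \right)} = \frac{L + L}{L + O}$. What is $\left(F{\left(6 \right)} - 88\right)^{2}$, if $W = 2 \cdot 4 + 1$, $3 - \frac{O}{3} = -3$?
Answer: $\frac{36481}{4} \approx 9120.3$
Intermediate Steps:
$O = 18$ ($O = 9 - -9 = 9 + 9 = 18$)
$W = 9$ ($W = 8 + 1 = 9$)
$r{\left(L \right)} = \frac{2 L}{18 + L}$ ($r{\left(L \right)} = \frac{L + L}{L + 18} = \frac{2 L}{18 + L}$)
$F{\left(Q \right)} = - \frac{15}{2}$ ($F{\left(Q \right)} = - \frac{5}{2 \cdot 9 \frac{1}{18 + 9}} = - \frac{5}{2 \cdot 9 \cdot \frac{1}{27}} = - \frac{5}{\frac{2}{3}} = \left(-5\right) \frac{3}{2} = - \frac{15}{2}$)
$\left(F{\left(6 \right)} - 88\right)^{2} = \left(- \frac{15}{2} - 88\right)^{2} = \left(- \frac{191}{2}\right)^{2} = \frac{36481}{4}$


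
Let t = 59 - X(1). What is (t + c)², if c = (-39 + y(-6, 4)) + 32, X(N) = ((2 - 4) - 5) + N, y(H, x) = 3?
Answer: 3721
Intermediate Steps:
X(N) = -7 + N (X(N) = (-2 - 5) + N = -7 + N)
c = -4 (c = (-39 + 3) + 32 = -36 + 32 = -4)
t = 65 (t = 59 - (-7 + 1) = 59 - 1*(-6) = 59 + 6 = 65)
(t + c)² = (65 - 4)² = 61² = 3721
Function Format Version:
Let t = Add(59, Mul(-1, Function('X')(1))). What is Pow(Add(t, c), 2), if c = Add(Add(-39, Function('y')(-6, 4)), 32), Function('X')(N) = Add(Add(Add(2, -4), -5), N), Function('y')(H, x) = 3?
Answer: 3721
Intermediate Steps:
Function('X')(N) = Add(-7, N) (Function('X')(N) = Add(Add(-2, -5), N) = Add(-7, N))
c = -4 (c = Add(Add(-39, 3), 32) = Add(-36, 32) = -4)
t = 65 (t = Add(59, Mul(-1, Add(-7, 1))) = Add(59, Mul(-1, -6)) = Add(59, 6) = 65)
Pow(Add(t, c), 2) = Pow(Add(65, -4), 2) = Pow(61, 2) = 3721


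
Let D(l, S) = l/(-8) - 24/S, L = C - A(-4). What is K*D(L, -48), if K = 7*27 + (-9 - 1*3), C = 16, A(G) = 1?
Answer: -1947/8 ≈ -243.38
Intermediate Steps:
L = 15 (L = 16 - 1*1 = 16 - 1 = 15)
D(l, S) = -24/S - l/8 (D(l, S) = l*(-1/8) - 24/S = -l/8 - 24/S = -24/S - l/8)
K = 177 (K = 189 + (-9 - 3) = 189 - 12 = 177)
K*D(L, -48) = 177*(-24/(-48) - 1/8*15) = 177*(-24*(-1/48) - 15/8) = 177*(1/2 - 15/8) = 177*(-11/8) = -1947/8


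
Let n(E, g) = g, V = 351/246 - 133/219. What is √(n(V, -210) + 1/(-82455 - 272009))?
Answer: 17*I*√5706183626/88616 ≈ 14.491*I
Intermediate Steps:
V = 14717/17958 (V = 351*(1/246) - 133*1/219 = 117/82 - 133/219 = 14717/17958 ≈ 0.81952)
√(n(V, -210) + 1/(-82455 - 272009)) = √(-210 + 1/(-82455 - 272009)) = √(-210 + 1/(-354464)) = √(-210 - 1/354464) = √(-74437441/354464) = 17*I*√5706183626/88616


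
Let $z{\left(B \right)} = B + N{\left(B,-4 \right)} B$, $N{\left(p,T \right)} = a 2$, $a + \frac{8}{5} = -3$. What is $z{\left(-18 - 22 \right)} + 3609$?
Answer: $3937$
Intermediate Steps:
$a = - \frac{23}{5}$ ($a = - \frac{8}{5} - 3 = - \frac{23}{5} \approx -4.6$)
$N{\left(p,T \right)} = - \frac{46}{5}$ ($N{\left(p,T \right)} = \left(- \frac{23}{5}\right) 2 = - \frac{46}{5}$)
$z{\left(B \right)} = - \frac{41 B}{5}$ ($z{\left(B \right)} = B - \frac{46 B}{5} = - \frac{41 B}{5}$)
$z{\left(-18 - 22 \right)} + 3609 = - \frac{41 \left(-18 - 22\right)}{5} + 3609 = \left(- \frac{41}{5}\right) \left(-40\right) + 3609 = 328 + 3609 = 3937$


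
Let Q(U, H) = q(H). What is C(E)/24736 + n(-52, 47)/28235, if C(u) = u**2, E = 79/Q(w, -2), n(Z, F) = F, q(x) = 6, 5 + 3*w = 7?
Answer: 218067947/25143154560 ≈ 0.0086731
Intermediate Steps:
w = 2/3 (w = -5/3 + (1/3)*7 = -5/3 + 7/3 = 2/3 ≈ 0.66667)
Q(U, H) = 6
E = 79/6 ≈ 13.167
C(E)/24736 + n(-52, 47)/28235 = (79/6)**2/24736 + 47/28235 = (6241/36)*(1/24736) + 47*(1/28235) = 6241/890496 + 47/28235 = 218067947/25143154560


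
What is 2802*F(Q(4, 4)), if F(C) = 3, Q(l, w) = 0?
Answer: 8406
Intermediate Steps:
2802*F(Q(4, 4)) = 2802*3 = 8406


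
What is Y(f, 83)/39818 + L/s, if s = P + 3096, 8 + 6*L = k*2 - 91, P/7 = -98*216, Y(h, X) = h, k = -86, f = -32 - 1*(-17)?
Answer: -1133261/17330386320 ≈ -6.5392e-5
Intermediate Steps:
f = -15 (f = -32 + 17 = -15)
P = -148176 (P = 7*(-98*216) = 7*(-21168) = -148176)
L = -271/6 (L = -4/3 + (-86*2 - 91)/6 = -4/3 + (-172 - 91)/6 = -4/3 + (1/6)*(-263) = -4/3 - 263/6 = -271/6 ≈ -45.167)
s = -145080 (s = -148176 + 3096 = -145080)
Y(f, 83)/39818 + L/s = -15/39818 - 271/6/(-145080) = -15*1/39818 - 271/6*(-1/145080) = -15/39818 + 271/870480 = -1133261/17330386320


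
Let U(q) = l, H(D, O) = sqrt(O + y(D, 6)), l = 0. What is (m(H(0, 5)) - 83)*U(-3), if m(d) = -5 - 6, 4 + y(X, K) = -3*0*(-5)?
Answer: 0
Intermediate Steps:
y(X, K) = -4 (y(X, K) = -4 - 3*0*(-5) = -4 + 0*(-5) = -4 + 0 = -4)
H(D, O) = sqrt(-4 + O) (H(D, O) = sqrt(O - 4) = sqrt(-4 + O))
U(q) = 0
m(d) = -11
(m(H(0, 5)) - 83)*U(-3) = (-11 - 83)*0 = -94*0 = 0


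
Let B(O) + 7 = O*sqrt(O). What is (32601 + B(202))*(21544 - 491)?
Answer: 686201482 + 4252706*sqrt(202) ≈ 7.4664e+8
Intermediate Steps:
B(O) = -7 + O**(3/2) (B(O) = -7 + O*sqrt(O) = -7 + O**(3/2))
(32601 + B(202))*(21544 - 491) = (32601 + (-7 + 202**(3/2)))*(21544 - 491) = (32601 + (-7 + 202*sqrt(202)))*21053 = (32594 + 202*sqrt(202))*21053 = 686201482 + 4252706*sqrt(202)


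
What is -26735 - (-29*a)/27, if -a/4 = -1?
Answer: -721729/27 ≈ -26731.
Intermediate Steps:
a = 4 (a = -4*(-1) = 4)
-26735 - (-29*a)/27 = -26735 - (-29*4)/27 = -26735 - (-116)/27 = -26735 - 1*(-116/27) = -26735 + 116/27 = -721729/27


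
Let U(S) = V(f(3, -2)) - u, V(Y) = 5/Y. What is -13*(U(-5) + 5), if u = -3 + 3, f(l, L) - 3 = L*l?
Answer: -130/3 ≈ -43.333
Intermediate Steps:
f(l, L) = 3 + L*l
u = 0
U(S) = -5/3 (U(S) = 5/(3 - 2*3) - 1*0 = 5/(3 - 6) + 0 = 5/(-3) + 0 = 5*(-1/3) + 0 = -5/3 + 0 = -5/3)
-13*(U(-5) + 5) = -13*(-5/3 + 5) = -13*10/3 = -130/3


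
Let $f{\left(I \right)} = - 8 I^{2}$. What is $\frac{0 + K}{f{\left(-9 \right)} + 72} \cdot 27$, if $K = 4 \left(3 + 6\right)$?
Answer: $- \frac{27}{16} \approx -1.6875$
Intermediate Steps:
$K = 36$ ($K = 4 \cdot 9 = 36$)
$\frac{0 + K}{f{\left(-9 \right)} + 72} \cdot 27 = \frac{0 + 36}{- 8 \left(-9\right)^{2} + 72} \cdot 27 = \frac{36}{\left(-8\right) 81 + 72} \cdot 27 = \frac{36}{-648 + 72} \cdot 27 = \frac{36}{-576} \cdot 27 = 36 \left(- \frac{1}{576}\right) 27 = \left(- \frac{1}{16}\right) 27 = - \frac{27}{16}$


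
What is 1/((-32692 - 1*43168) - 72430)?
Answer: -1/148290 ≈ -6.7435e-6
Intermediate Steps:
1/((-32692 - 1*43168) - 72430) = 1/((-32692 - 43168) - 72430) = 1/(-75860 - 72430) = 1/(-148290) = -1/148290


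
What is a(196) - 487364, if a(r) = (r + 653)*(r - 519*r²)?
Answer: -16927601456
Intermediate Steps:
a(r) = (653 + r)*(r - 519*r²)
a(196) - 487364 = 196*(653 - 338906*196 - 519*196²) - 487364 = 196*(653 - 66425576 - 519*38416) - 487364 = 196*(653 - 66425576 - 19937904) - 487364 = 196*(-86362827) - 487364 = -16927114092 - 487364 = -16927601456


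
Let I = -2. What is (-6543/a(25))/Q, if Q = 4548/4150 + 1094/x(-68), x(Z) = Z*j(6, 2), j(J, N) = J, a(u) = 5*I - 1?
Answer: -2769651900/7382419 ≈ -375.17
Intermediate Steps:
a(u) = -11 (a(u) = 5*(-2) - 1 = -10 - 1 = -11)
x(Z) = 6*Z (x(Z) = Z*6 = 6*Z)
Q = -671129/423300 (Q = 4548/4150 + 1094/((6*(-68))) = 4548*(1/4150) + 1094/(-408) = 2274/2075 + 1094*(-1/408) = 2274/2075 - 547/204 = -671129/423300 ≈ -1.5855)
(-6543/a(25))/Q = (-6543/(-11))/(-671129/423300) = -6543*(-1/11)*(-423300/671129) = (6543/11)*(-423300/671129) = -2769651900/7382419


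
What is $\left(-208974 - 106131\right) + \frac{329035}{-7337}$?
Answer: $- \frac{2312254420}{7337} \approx -3.1515 \cdot 10^{5}$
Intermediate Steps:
$\left(-208974 - 106131\right) + \frac{329035}{-7337} = \left(-208974 - 106131\right) + 329035 \left(- \frac{1}{7337}\right) = -315105 - \frac{329035}{7337} = - \frac{2312254420}{7337}$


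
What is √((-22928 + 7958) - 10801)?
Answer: I*√25771 ≈ 160.53*I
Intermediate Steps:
√((-22928 + 7958) - 10801) = √(-14970 - 10801) = √(-25771) = I*√25771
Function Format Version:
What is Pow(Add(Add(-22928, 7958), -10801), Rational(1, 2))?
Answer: Mul(I, Pow(25771, Rational(1, 2))) ≈ Mul(160.53, I)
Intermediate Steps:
Pow(Add(Add(-22928, 7958), -10801), Rational(1, 2)) = Pow(Add(-14970, -10801), Rational(1, 2)) = Pow(-25771, Rational(1, 2)) = Mul(I, Pow(25771, Rational(1, 2)))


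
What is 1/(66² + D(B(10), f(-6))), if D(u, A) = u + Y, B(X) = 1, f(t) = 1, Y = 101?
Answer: 1/4458 ≈ 0.00022432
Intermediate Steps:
D(u, A) = 101 + u (D(u, A) = u + 101 = 101 + u)
1/(66² + D(B(10), f(-6))) = 1/(66² + (101 + 1)) = 1/(4356 + 102) = 1/4458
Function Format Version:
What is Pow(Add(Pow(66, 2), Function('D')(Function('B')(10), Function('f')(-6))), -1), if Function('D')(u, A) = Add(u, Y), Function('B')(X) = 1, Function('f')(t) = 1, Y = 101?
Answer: Rational(1, 4458) ≈ 0.00022432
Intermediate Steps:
Function('D')(u, A) = Add(101, u) (Function('D')(u, A) = Add(u, 101) = Add(101, u))
Pow(Add(Pow(66, 2), Function('D')(Function('B')(10), Function('f')(-6))), -1) = Pow(Add(Pow(66, 2), Add(101, 1)), -1) = Pow(Add(4356, 102), -1) = Pow(4458, -1) = Rational(1, 4458)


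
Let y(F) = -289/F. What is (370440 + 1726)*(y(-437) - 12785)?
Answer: -2079200633496/437 ≈ -4.7579e+9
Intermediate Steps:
(370440 + 1726)*(y(-437) - 12785) = (370440 + 1726)*(-289/(-437) - 12785) = 372166*(-289*(-1/437) - 12785) = 372166*(289/437 - 12785) = 372166*(-5586756/437) = -2079200633496/437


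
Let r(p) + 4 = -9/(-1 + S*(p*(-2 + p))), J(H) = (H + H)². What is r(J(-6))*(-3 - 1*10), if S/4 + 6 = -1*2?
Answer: 34025407/654337 ≈ 52.000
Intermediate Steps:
S = -32 (S = -24 + 4*(-1*2) = -24 + 4*(-2) = -24 - 8 = -32)
J(H) = 4*H² (J(H) = (2*H)² = 4*H²)
r(p) = -4 - 9/(-1 - 32*p*(-2 + p))
r(J(-6))*(-3 - 1*10) = ((5 - 128*(4*(-6)²)² + 256*(4*(-6)²))/(1 - 256*(-6)² + 32*(4*(-6)²)²))*(-3 - 1*10) = ((5 - 128*(4*36)² + 256*(4*36))/(1 - 256*36 + 32*(4*36)²))*(-3 - 10) = ((5 - 128*144² + 256*144)/(1 - 64*144 + 32*144²))*(-13) = ((5 - 128*20736 + 36864)/(1 - 9216 + 32*20736))*(-13) = ((5 - 2654208 + 36864)/(1 - 9216 + 663552))*(-13) = (-2617339/654337)*(-13) = ((1/654337)*(-2617339))*(-13) = -2617339/654337*(-13) = 34025407/654337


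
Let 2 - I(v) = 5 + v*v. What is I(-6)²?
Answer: 1521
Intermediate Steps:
I(v) = -3 - v² (I(v) = 2 - (5 + v*v) = 2 - (5 + v²) = 2 + (-5 - v²) = -3 - v²)
I(-6)² = (-3 - 1*(-6)²)² = (-3 - 1*36)² = (-3 - 36)² = (-39)² = 1521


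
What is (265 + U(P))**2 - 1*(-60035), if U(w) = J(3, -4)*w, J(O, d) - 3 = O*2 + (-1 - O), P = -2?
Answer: 125060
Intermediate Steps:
J(O, d) = 2 + O (J(O, d) = 3 + (O*2 + (-1 - O)) = 3 + (2*O + (-1 - O)) = 3 + (-1 + O) = 2 + O)
U(w) = 5*w (U(w) = (2 + 3)*w = 5*w)
(265 + U(P))**2 - 1*(-60035) = (265 + 5*(-2))**2 - 1*(-60035) = (265 - 10)**2 + 60035 = 255**2 + 60035 = 65025 + 60035 = 125060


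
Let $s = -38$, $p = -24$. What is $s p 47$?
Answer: $42864$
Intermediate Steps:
$s p 47 = \left(-38\right) \left(-24\right) 47 = 912 \cdot 47 = 42864$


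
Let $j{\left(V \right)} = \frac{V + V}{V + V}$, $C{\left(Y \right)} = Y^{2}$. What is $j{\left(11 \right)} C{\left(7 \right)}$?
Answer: $49$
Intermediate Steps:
$j{\left(V \right)} = 1$ ($j{\left(V \right)} = \frac{2 V}{2 V} = 2 V \frac{1}{2 V} = 1$)
$j{\left(11 \right)} C{\left(7 \right)} = 1 \cdot 7^{2} = 1 \cdot 49 = 49$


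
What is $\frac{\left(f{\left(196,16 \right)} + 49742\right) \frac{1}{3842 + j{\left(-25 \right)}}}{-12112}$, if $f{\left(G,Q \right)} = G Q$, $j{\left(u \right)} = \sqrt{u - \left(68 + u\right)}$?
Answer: $- \frac{995869}{876400096} + \frac{8813 i \sqrt{17}}{14898801632} \approx -0.0011363 + 2.4389 \cdot 10^{-6} i$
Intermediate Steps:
$j{\left(u \right)} = 2 i \sqrt{17}$ ($j{\left(u \right)} = \sqrt{-68} = 2 i \sqrt{17}$)
$\frac{\left(f{\left(196,16 \right)} + 49742\right) \frac{1}{3842 + j{\left(-25 \right)}}}{-12112} = \frac{\left(196 \cdot 16 + 49742\right) \frac{1}{3842 + 2 i \sqrt{17}}}{-12112} = \frac{3136 + 49742}{3842 + 2 i \sqrt{17}} \left(- \frac{1}{12112}\right) = \frac{52878}{3842 + 2 i \sqrt{17}} \left(- \frac{1}{12112}\right) = - \frac{26439}{6056 \left(3842 + 2 i \sqrt{17}\right)}$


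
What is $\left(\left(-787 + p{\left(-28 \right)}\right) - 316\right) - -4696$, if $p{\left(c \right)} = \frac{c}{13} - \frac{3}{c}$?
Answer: $\frac{1307107}{364} \approx 3591.0$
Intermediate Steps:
$p{\left(c \right)} = - \frac{3}{c} + \frac{c}{13}$ ($p{\left(c \right)} = c \frac{1}{13} - \frac{3}{c} = \frac{c}{13} - \frac{3}{c} = - \frac{3}{c} + \frac{c}{13}$)
$\left(\left(-787 + p{\left(-28 \right)}\right) - 316\right) - -4696 = \left(\left(-787 + \left(- \frac{3}{-28} + \frac{1}{13} \left(-28\right)\right)\right) - 316\right) - -4696 = \left(\left(-787 - \frac{745}{364}\right) - 316\right) + 4696 = \left(- \frac{287213}{364} - 316\right) + 4696 = - \frac{402237}{364} + 4696 = \frac{1307107}{364}$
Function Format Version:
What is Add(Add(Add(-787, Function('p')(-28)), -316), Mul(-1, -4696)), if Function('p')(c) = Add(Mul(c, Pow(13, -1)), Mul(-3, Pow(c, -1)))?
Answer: Rational(1307107, 364) ≈ 3591.0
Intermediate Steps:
Function('p')(c) = Add(Mul(-3, Pow(c, -1)), Mul(Rational(1, 13), c)) (Function('p')(c) = Add(Mul(c, Rational(1, 13)), Mul(-3, Pow(c, -1))) = Add(Mul(Rational(1, 13), c), Mul(-3, Pow(c, -1))) = Add(Mul(-3, Pow(c, -1)), Mul(Rational(1, 13), c)))
Add(Add(Add(-787, Function('p')(-28)), -316), Mul(-1, -4696)) = Add(Add(Add(-787, Add(Mul(-3, Pow(-28, -1)), Mul(Rational(1, 13), -28))), -316), Mul(-1, -4696)) = Add(Add(Add(-787, Add(Mul(-3, Rational(-1, 28)), Rational(-28, 13))), -316), 4696) = Add(Add(Add(-787, Add(Rational(3, 28), Rational(-28, 13))), -316), 4696) = Add(Add(Add(-787, Rational(-745, 364)), -316), 4696) = Add(Add(Rational(-287213, 364), -316), 4696) = Add(Rational(-402237, 364), 4696) = Rational(1307107, 364)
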